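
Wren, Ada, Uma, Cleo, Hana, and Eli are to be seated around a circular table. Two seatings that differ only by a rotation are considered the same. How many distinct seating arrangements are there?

120

Seat Wren anywhere (absorbing the rotational symmetry), then permute the other 5: (5)! = 120.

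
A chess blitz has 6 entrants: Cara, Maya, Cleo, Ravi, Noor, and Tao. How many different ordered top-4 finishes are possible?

There are 6 choices for 1st place, 5 for 2nd, and so on down to 3 for position 4.
That gives 6 × 5 × 4 × 3 = 360.

360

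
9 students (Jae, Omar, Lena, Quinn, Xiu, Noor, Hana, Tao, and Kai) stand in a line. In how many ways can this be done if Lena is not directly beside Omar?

There are 9! = 362880 arrangements in all. If Lena and Omar are adjacent, merging them into one block gives 2·(8)! = 80640 arrangements.
Complementary counting: 362880 − 80640 = 282240.

282240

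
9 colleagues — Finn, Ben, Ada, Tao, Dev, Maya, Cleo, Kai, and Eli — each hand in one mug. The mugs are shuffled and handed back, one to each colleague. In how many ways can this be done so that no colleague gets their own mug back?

This is the derangement count D_9: permutations of 9 items with no fixed point.
By inclusion–exclusion this is Σ_{j=0}^{9} (−1)^j C(9,j)·(9−j)!.
Computing: 362880 − 362880 + 181440 − 60480 + 15120 − 3024 + 504 − 72 + 9 − 1 = 133496.

133496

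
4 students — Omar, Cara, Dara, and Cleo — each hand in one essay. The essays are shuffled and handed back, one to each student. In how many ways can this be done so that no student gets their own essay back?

Count assignments avoiding every fixed point. For any j of the 4 students fixed to their own essay, the other 4−j can be arranged in (4−j)! ways.
By inclusion–exclusion this is Σ_{j=0}^{4} (−1)^j C(4,j)·(4−j)!.
Computing: 24 − 24 + 12 − 4 + 1 = 9.

9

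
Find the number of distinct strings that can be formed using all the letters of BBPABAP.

Letter multiplicities in BBPABAP: A×2, B×3, P×2.
The number of distinct arrangements is 7!/(3!·2!·2!) = 5040/24 = 210.

210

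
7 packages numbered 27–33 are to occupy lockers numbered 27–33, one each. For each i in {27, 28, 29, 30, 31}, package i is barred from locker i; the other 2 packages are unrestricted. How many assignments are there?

Let Aᵢ (for 27 ≤ i ≤ 31) be the placements that put package i in its forbidden locker. Any j of these fix j positions, leaving (7−j)! ways to fill the rest, and there are C(5,j) ways to pick which j.
By inclusion–exclusion, the number of valid placements is Σ_{j=0}^{5} (−1)^j C(5,j)·(7−j)!.
Computing: 5040 − 3600 + 1200 − 240 + 30 − 2 = 2428.

2428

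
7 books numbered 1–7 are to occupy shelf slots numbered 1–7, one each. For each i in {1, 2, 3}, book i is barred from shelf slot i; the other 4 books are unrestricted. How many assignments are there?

3216

Let Aᵢ (for i ∈ {1, 2, 3}) be the placements that put book i in its forbidden shelf slot. Any j of these fix j positions, leaving (7−j)! ways to fill the rest, and there are C(3,j) ways to pick which j.
By inclusion–exclusion, the number of valid placements is Σ_{j=0}^{3} (−1)^j C(3,j)·(7−j)!.
Computing: 5040 − 2160 + 360 − 24 = 3216.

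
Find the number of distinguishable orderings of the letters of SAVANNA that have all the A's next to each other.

60

Treat the 3 copies of A as a single block. The multiset to arrange is then {AAA, N, N, S, V}, 5 items in all.
That gives (5)!/(2!) = 60 arrangements.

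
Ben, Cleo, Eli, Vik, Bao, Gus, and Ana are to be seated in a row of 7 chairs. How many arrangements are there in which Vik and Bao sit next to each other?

Treat {Vik, Bao} as a single unit. There are 6 units to order, and the pair itself can be ordered 2 ways.
So the count is 2·(6)! = 1440.

1440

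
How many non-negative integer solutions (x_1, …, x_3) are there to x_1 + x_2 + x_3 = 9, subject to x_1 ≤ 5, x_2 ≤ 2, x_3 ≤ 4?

Ignoring the caps, the number of non-negative solutions to x_1+…+x_3 = 9 is C(11,2) = 55.
Subtract solutions that violate a single cap (substitute x_i' = x_i − (cap_i+1)): x_1 ≥ 6 gives C(5,2) = 10; x_2 ≥ 3 gives C(8,2) = 28; x_3 ≥ 5 gives C(6,2) = 15. Together 53.
Add back pairs where two caps are both exceeded: 1 + 0 + 3 = 4.
By inclusion–exclusion the count is 55 − 53 + 4 = 6.

6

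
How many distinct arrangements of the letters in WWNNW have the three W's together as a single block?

Treat the 3 copies of W as a single block. The multiset to arrange is then {WWW, N, N}, 3 items in all.
That gives (3)!/(2!) = 3 arrangements.

3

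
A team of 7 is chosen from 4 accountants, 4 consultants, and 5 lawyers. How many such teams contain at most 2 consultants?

1128

Split by how many consultants are chosen (0 through 2).
Sum: C(4,0)·C(9,7) + C(4,1)·C(9,6) + C(4,2)·C(9,5) = 36 + 336 + 756 = 1128.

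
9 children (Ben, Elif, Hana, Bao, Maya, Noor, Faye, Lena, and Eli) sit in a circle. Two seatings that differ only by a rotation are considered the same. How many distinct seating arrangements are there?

Fix one person's seat to break rotational symmetry; the remaining 8 people can be arranged in (8)! = 40320 ways.

40320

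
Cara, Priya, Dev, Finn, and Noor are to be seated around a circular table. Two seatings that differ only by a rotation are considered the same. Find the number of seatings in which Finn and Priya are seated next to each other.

Treat {Finn, Priya} as one unit (2 internal orders) and seat the resulting 4 units around the table: (3)! circular arrangements.
So 2 × (3)! = 2 × 6 = 12.

12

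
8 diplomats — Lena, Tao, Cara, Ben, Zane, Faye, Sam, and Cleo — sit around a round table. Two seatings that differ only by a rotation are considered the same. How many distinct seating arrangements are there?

Around a circle, 8 distinct people have 8!/8 = (7)! = 5040 rotationally distinct seatings.

5040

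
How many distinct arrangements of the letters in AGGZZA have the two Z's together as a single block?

Treat the 2 copies of Z as a single block. The multiset to arrange is then {ZZ, A, A, G, G}, 5 items in all.
That gives (5)!/(2!·2!) = 30 arrangements.

30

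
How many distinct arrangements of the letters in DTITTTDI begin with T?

With the first slot taken by T, it remains to arrange the other 7 letters (DITTTDI).
Those 7 letters have D appearing twice, I appearing twice, and T appearing 3 times, giving (7)!/(3!·2!·2!) = 210.

210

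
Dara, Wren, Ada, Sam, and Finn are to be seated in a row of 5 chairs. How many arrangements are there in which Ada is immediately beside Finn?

48

Place the 3 others and the Ada-Finn pair as 4 objects in a line; the pair has 2 internal arrangements.
So the count is 2·(4)! = 48.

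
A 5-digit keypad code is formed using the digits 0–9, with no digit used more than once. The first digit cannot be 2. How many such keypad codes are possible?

The first digit has 10−1 = 9 choices (anything except 2).
The remaining 4 digits are filled from the other 9 symbols without repetition: 9 × 8 × 7 × 6 = 3024.
Total: 9 × 3024 = 27216.

27216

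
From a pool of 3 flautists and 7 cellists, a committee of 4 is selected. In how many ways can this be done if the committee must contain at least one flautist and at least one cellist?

175

Unrestricted: C(10,4) = 210 ways to pick any 4 of the 10.
Subtract selections that omit an entire group: no flautists → C(7,4) = 35; no cellists → C(3,4) = 0.
Both groups omitted at once is impossible, so 210 − 35 = 175.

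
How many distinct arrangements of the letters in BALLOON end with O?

Fix O in the last position and arrange the remaining 6 letters.
Those 6 letters have L appearing twice, giving (6)!/(2!) = 360.

360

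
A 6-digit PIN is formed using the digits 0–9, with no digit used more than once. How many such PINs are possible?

151200

Choose and order 6 of the 10 symbols: the first digit has 10 options, the next 9, and so on down to 5.
That product is 10 × 9 × 8 × 7 × 6 × 5 = 151200.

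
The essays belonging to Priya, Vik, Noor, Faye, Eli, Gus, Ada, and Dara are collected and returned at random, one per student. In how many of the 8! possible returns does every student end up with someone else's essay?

Count assignments avoiding every fixed point. For any j of the 8 students fixed to their own essay, the other 8−j can be arranged in (8−j)! ways.
By inclusion–exclusion this is Σ_{j=0}^{8} (−1)^j C(8,j)·(8−j)!.
Computing: 40320 − 40320 + 20160 − 6720 + 1680 − 336 + 56 − 8 + 1 = 14833.

14833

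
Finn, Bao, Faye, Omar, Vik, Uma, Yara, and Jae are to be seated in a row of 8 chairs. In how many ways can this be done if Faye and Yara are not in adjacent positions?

30240

There are 8! = 40320 arrangements in all. If Faye and Yara are adjacent, merging them into one block gives 2·(7)! = 10080 arrangements.
Complementary counting: 40320 − 10080 = 30240.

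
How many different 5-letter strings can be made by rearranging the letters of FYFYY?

The 5 letters of FYFYY have repeats: F appearing twice and Y appearing 3 times.
The number of distinct arrangements is 5!/(3!·2!) = 120/12 = 10.

10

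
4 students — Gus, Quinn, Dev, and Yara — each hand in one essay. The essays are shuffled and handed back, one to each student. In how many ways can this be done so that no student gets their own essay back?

Let Aᵢ be the assignments in which student i gets their own essay. We want the size of the complement of A₁∪…∪A_4.
By inclusion–exclusion this is Σ_{j=0}^{4} (−1)^j C(4,j)·(4−j)!.
Computing: 24 − 24 + 12 − 4 + 1 = 9.

9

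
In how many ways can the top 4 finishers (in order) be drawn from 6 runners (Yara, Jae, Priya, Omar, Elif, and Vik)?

360

This is an ordered selection of 4 from 6: P(6,4).
That gives 6 × 5 × 4 × 3 = 360.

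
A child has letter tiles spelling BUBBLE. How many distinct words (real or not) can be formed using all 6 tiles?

120

The 6 letters of BUBBLE have repeats: B appearing 3 times.
The number of distinct arrangements is 6!/(3!) = 720/6 = 120.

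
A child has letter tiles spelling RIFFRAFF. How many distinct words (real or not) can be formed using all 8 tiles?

840

RIFFRAFF has 8 letters with F appearing 4 times and R appearing twice.
The number of distinct arrangements is 8!/(4!·2!) = 40320/48 = 840.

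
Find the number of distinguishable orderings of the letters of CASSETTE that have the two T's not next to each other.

3780

Total arrangements of CASSETTE: 8!/(2!·2!·2!) = 5040.
If the two T's are adjacent, glue them into one block, leaving 7 items to arrange: (7)!/(2!·2!) = 1260 ways.
Hence 5040 − 1260 = 3780.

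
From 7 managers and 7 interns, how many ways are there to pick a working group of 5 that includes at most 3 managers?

Split by how many managers are chosen (0 through 3).
Sum: C(7,0)·C(7,5) + C(7,1)·C(7,4) + C(7,2)·C(7,3) + C(7,3)·C(7,2) = 21 + 245 + 735 + 735 = 1736.

1736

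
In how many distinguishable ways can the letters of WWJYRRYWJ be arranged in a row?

7560

The 9 letters of WWJYRRYWJ have repeats: J appearing twice, R appearing twice, W appearing 3 times, and Y appearing twice.
So there are 9! / (3!·2!·2!·2!) = 7560 distinguishable arrangements.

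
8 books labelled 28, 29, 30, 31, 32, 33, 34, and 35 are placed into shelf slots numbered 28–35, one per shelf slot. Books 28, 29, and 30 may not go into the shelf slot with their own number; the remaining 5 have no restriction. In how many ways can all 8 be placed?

Let Aᵢ (for i ∈ {28, 29, 30}) be the placements that put book i in its forbidden shelf slot. Any j of these fix j positions, leaving (8−j)! ways to fill the rest, and there are C(3,j) ways to pick which j.
By inclusion–exclusion, the number of valid placements is Σ_{j=0}^{3} (−1)^j C(3,j)·(8−j)!.
Computing: 40320 − 15120 + 2160 − 120 = 27240.

27240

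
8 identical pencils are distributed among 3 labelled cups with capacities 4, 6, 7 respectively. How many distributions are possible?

Ignoring the caps, the number of non-negative solutions to x_1+…+x_3 = 8 is C(10,2) = 45.
Subtract solutions that violate a single cap (substitute x_i' = x_i − (cap_i+1)): x_1 ≥ 5 gives C(5,2) = 10; x_2 ≥ 7 gives C(3,2) = 3; x_3 ≥ 8 gives C(2,2) = 1. Together 14.
No two caps can be exceeded simultaneously, so the pair terms are all 0.
By inclusion–exclusion the count is 45 − 14 + 0 = 31.

31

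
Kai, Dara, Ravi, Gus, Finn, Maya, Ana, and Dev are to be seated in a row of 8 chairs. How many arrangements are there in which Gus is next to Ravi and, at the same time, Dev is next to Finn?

Treat {Gus,Ravi} as one block (2 orders) and {Dev,Finn} as another (2 orders).
That leaves 6 units to arrange: 2 × 2 × 6! = 4 × 720 = 2880.

2880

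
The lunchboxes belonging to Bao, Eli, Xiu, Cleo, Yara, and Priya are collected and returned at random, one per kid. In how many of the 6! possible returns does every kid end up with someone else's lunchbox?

Let Aᵢ be the assignments in which kid i gets their own lunchbox. We want the size of the complement of A₁∪…∪A_6.
By inclusion–exclusion this is Σ_{j=0}^{6} (−1)^j C(6,j)·(6−j)!.
Computing: 720 − 720 + 360 − 120 + 30 − 6 + 1 = 265.

265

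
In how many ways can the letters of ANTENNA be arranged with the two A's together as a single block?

120

Treat the 2 copies of A as a single block. The multiset to arrange is then {AA, E, N, N, N, T}, 6 items in all.
That gives (6)!/(3!) = 120 arrangements.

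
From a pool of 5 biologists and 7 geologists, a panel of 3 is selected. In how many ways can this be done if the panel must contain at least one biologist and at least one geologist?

175

Unrestricted: C(12,3) = 220 ways to pick any 3 of the 12.
Subtract selections that omit an entire group: no biologists → C(7,3) = 35; no geologists → C(5,3) = 10.
Both groups omitted at once is impossible, so 220 − 45 = 175.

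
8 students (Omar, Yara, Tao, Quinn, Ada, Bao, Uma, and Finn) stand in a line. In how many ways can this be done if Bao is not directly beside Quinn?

Of the 8! = 40320 arrangements, those with Bao and Quinn adjacent number 2 × 7! = 10080 (treat the pair as a block with 2 internal orders).
Complementary counting: 40320 − 10080 = 30240.

30240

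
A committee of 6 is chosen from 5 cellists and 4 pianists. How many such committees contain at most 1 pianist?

Split by how many pianists are chosen (0 through 1).
Sum: C(4,0)·C(5,6) + C(4,1)·C(5,5) = 0 + 4 = 4.

4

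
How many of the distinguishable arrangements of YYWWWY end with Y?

With the last slot taken by Y, it remains to arrange the other 5 letters (YWWWY).
Those 5 letters have W appearing 3 times and Y appearing twice, giving (5)!/(3!·2!) = 10.

10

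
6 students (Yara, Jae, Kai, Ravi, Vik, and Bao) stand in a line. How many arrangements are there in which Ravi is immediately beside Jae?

Treat {Ravi, Jae} as a single unit. There are 5 units to order, and the pair itself can be ordered 2 ways.
So the count is 2·(5)! = 240.

240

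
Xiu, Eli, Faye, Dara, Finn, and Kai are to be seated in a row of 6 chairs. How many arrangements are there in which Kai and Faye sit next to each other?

Place the 4 others and the Kai-Faye pair as 5 objects in a line; the pair has 2 internal arrangements.
So the count is 2·(5)! = 240.

240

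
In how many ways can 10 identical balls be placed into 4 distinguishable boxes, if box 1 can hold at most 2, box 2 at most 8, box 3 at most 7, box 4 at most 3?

By stars and bars, unrestricted non-negative solutions to x_1+…+x_4 = 10 number C(10+3,3) = 286.
Subtract solutions that violate a single cap (substitute x_i' = x_i − (cap_i+1)): x_1 ≥ 3 gives C(10,3) = 120; x_2 ≥ 9 gives C(4,3) = 4; x_3 ≥ 8 gives C(5,3) = 10; x_4 ≥ 4 gives C(9,3) = 84. Together 218.
Add back pairs where two caps are both exceeded: 0 + 0 + 20 + 0 + 0 + 0 = 20.
By inclusion–exclusion the count is 286 − 218 + 20 = 88.

88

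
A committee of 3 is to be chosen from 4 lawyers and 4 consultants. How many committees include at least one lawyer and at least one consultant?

48

Unrestricted: C(8,3) = 56 ways to pick any 3 of the 8.
Selections missing a whole group: no lawyers → C(4,3) = 4; no consultants → C(4,3) = 4.
Both groups omitted at once is impossible, so 56 − 8 = 48.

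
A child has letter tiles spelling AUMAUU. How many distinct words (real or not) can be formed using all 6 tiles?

The 6 letters of AUMAUU have repeats: A appearing twice and U appearing 3 times.
Dividing 6! = 720 by 3!·2! = 12 for the repeated letters gives 60.

60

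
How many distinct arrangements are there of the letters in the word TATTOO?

60

TATTOO has 6 letters with O appearing twice and T appearing 3 times.
Dividing 6! = 720 by 3!·2! = 12 for the repeated letters gives 60.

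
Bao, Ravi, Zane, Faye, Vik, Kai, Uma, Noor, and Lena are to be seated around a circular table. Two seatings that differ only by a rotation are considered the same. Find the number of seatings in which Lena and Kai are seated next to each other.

10080

Treat {Lena, Kai} as one unit (2 internal orders) and seat the resulting 8 units around the table: (7)! circular arrangements.
So 2 × (7)! = 2 × 5040 = 10080.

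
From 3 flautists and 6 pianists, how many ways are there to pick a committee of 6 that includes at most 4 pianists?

65

Split by how many pianists are chosen (0 through 4).
Sum: C(6,0)·C(3,6) + C(6,1)·C(3,5) + C(6,2)·C(3,4) + C(6,3)·C(3,3) + C(6,4)·C(3,2) = 0 + 0 + 0 + 20 + 45 = 65.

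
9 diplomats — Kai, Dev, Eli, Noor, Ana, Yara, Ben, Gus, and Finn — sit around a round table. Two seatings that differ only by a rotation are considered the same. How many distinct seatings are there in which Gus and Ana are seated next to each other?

Glue Gus and Ana into a block (2 internal orders). Seating 8 units around a circle gives (7)! arrangements.
So 2 × (7)! = 2 × 5040 = 10080.

10080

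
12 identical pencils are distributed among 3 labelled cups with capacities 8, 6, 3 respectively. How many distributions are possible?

Without the upper bounds there are C(14,2) = 91 ways to split 12 among 3 cups.
Subtract solutions that violate a single cap (substitute x_i' = x_i − (cap_i+1)): x_1 ≥ 9 gives C(5,2) = 10; x_2 ≥ 7 gives C(7,2) = 21; x_3 ≥ 4 gives C(10,2) = 45. Together 76.
Add back pairs where two caps are both exceeded: 0 + 0 + 3 = 3.
By inclusion–exclusion the count is 91 − 76 + 3 = 18.

18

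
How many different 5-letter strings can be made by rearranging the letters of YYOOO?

The 5 letters of YYOOO have repeats: O appearing 3 times and Y appearing twice.
Dividing 5! = 120 by 3!·2! = 12 for the repeated letters gives 10.

10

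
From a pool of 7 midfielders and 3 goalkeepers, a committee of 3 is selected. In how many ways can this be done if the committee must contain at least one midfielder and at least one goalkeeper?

With no constraint there are C(10,3) = 120 possible selections.
Subtract selections that omit an entire group: no midfielders → C(3,3) = 1; no goalkeepers → C(7,3) = 35.
Both groups omitted at once is impossible, so 120 − 36 = 84.

84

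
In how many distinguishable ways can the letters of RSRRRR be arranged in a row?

The 6 letters of RSRRRR have repeats: R appearing 5 times.
So there are 6! / (5!) = 6 distinguishable arrangements.

6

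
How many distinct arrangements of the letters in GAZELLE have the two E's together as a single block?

360

Treat the 2 copies of E as a single block. The multiset to arrange is then {EE, A, G, L, L, Z}, 6 items in all.
That gives (6)!/(2!) = 360 arrangements.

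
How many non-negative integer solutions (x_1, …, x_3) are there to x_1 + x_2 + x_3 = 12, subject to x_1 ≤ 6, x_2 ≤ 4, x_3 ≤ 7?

Without the upper bounds there are C(14,2) = 91 ways to split 12 among 3 variables.
Subtract solutions that violate a single cap (substitute x_i' = x_i − (cap_i+1)): x_1 ≥ 7 gives C(7,2) = 21; x_2 ≥ 5 gives C(9,2) = 36; x_3 ≥ 8 gives C(6,2) = 15. Together 72.
Add back pairs where two caps are both exceeded: 1 + 0 + 0 = 1.
By inclusion–exclusion the count is 91 − 72 + 1 = 20.

20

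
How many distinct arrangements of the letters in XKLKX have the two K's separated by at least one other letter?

18

There are 5!/(2!·2!) = 30 arrangements of XKLKX in total.
Arrangements with the K's together: treat KK as one letter, giving (4)!/(2!) = 12.
Subtracting, 30 − 12 = 18 arrangements keep the K's apart.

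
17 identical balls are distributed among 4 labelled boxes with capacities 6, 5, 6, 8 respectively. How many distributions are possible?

147

Ignoring the caps, the number of non-negative solutions to x_1+…+x_4 = 17 is C(20,3) = 1140.
Subtract solutions that violate a single cap (substitute x_i' = x_i − (cap_i+1)): x_1 ≥ 7 gives C(13,3) = 286; x_2 ≥ 6 gives C(14,3) = 364; x_3 ≥ 7 gives C(13,3) = 286; x_4 ≥ 9 gives C(11,3) = 165. Together 1101.
Add back pairs where two caps are both exceeded: 35 + 20 + 4 + 35 + 10 + 4 = 108.
By inclusion–exclusion the count is 1140 − 1101 + 108 = 147.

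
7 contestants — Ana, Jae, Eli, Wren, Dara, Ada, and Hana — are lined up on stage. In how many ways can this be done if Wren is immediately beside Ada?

Treat {Wren, Ada} as a single unit. There are 6 units to order, and the pair itself can be ordered 2 ways.
So the count is 2·(6)! = 1440.

1440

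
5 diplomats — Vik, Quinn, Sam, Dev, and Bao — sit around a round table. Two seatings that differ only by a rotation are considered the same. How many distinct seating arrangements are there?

Seat Vik anywhere (absorbing the rotational symmetry), then permute the other 4: (4)! = 24.

24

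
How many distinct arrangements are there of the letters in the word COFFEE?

Letter multiplicities in COFFEE: C×1, E×2, F×2, O×1.
The number of distinct arrangements is 6!/(2!·2!) = 720/4 = 180.

180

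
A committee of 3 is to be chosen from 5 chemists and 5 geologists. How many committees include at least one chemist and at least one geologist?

100

Unrestricted: C(10,3) = 120 ways to pick any 3 of the 10.
Subtract selections that omit an entire group: no chemists → C(5,3) = 10; no geologists → C(5,3) = 10.
Both groups omitted at once is impossible, so 120 − 20 = 100.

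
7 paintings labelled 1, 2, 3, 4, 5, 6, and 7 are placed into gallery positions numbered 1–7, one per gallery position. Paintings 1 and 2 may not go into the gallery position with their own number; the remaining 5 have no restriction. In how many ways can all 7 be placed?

3720

Let Aᵢ (for i ∈ {1, 2}) be the placements that put painting i in its forbidden gallery position. Any j of these fix j positions, leaving (7−j)! ways to fill the rest, and there are C(2,j) ways to pick which j.
By inclusion–exclusion, the number of valid placements is Σ_{j=0}^{2} (−1)^j C(2,j)·(7−j)!.
Computing: 5040 − 1440 + 120 = 3720.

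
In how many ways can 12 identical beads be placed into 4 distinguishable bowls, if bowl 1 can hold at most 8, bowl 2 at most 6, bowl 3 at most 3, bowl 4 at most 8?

By stars and bars, unrestricted non-negative solutions to x_1+…+x_4 = 12 number C(12+3,3) = 455.
Subtract solutions that violate a single cap (substitute x_i' = x_i − (cap_i+1)): x_1 ≥ 9 gives C(6,3) = 20; x_2 ≥ 7 gives C(8,3) = 56; x_3 ≥ 4 gives C(11,3) = 165; x_4 ≥ 9 gives C(6,3) = 20. Together 261.
Add back pairs where two caps are both exceeded: 0 + 0 + 0 + 4 + 0 + 0 = 4.
By inclusion–exclusion the count is 455 − 261 + 4 = 198.

198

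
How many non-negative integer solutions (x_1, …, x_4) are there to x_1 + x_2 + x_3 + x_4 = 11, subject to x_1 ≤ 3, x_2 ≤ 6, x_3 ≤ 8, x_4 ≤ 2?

Without the upper bounds there are C(14,3) = 364 ways to split 11 among 4 variables.
Subtract solutions that violate a single cap (substitute x_i' = x_i − (cap_i+1)): x_1 ≥ 4 gives C(10,3) = 120; x_2 ≥ 7 gives C(7,3) = 35; x_3 ≥ 9 gives C(5,3) = 10; x_4 ≥ 3 gives C(11,3) = 165. Together 330.
Add back pairs where two caps are both exceeded: 1 + 0 + 35 + 0 + 4 + 0 = 40.
By inclusion–exclusion the count is 364 − 330 + 40 = 74.

74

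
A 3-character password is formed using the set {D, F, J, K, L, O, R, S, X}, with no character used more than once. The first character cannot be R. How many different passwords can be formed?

The first character has 9−1 = 8 choices (anything except R).
The remaining 2 characters are filled from the other 8 symbols without repetition: 8 × 7 = 56.
Total: 8 × 56 = 448.

448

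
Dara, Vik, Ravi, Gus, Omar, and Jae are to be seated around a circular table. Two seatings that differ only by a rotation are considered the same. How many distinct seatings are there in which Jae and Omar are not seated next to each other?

All circular seatings of 6 people number (5)! = 120.
Seatings with Jae beside Omar: treat them as a block with 2 internal orders, giving 2 × (4)! = 48.
Subtracting, 120 − 48 = 72.

72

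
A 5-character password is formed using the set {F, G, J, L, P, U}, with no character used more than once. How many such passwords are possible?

720

Choose and order 5 of the 6 symbols: the first character has 6 options, the next 5, and so on down to 2.
That product is 6 × 5 × 4 × 3 × 2 = 720.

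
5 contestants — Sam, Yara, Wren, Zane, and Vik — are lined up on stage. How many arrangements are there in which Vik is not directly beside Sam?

72

Of the 5! = 120 arrangements, those with Vik and Sam adjacent number 2 × 4! = 48 (treat the pair as a block with 2 internal orders).
So 120 − 48 = 72 arrangements keep them apart.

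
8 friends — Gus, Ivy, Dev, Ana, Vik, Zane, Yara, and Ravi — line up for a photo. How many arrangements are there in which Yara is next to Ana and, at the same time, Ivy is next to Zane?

2880

Treat {Yara,Ana} as one block (2 orders) and {Ivy,Zane} as another (2 orders).
That leaves 6 units to arrange: 2 × 2 × 6! = 4 × 720 = 2880.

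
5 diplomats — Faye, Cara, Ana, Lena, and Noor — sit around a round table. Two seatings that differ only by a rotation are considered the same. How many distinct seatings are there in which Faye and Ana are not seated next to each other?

12

All circular seatings of 5 people number (4)! = 24.
Those with Faye next to Ana: fuse the pair into one unit and seat 4 units around a circle — 2·(3)! = 12.
Subtracting, 24 − 12 = 12.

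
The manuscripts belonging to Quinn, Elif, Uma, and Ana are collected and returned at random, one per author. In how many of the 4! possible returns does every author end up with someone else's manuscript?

Let Aᵢ be the assignments in which author i gets their own manuscript. We want the size of the complement of A₁∪…∪A_4.
By inclusion–exclusion this is Σ_{j=0}^{4} (−1)^j C(4,j)·(4−j)!.
Computing: 24 − 24 + 12 − 4 + 1 = 9.

9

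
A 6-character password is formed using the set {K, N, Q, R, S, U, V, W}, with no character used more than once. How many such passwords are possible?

Choose and order 6 of the 8 symbols: the first character has 8 options, the next 7, and so on down to 3.
8 × 7 × 6 × 5 × 4 × 3 = 20160.

20160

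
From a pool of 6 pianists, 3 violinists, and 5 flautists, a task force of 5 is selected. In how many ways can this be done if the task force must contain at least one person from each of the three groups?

Unrestricted: C(14,5) = 2002 ways to pick any 5 of the 14.
Subtract selections that omit an entire group: no pianists → C(8,5) = 56; no violinists → C(11,5) = 462; no flautists → C(9,5) = 126.
Add back selections omitting two groups (i.e. drawn from a single group): C(6,5) + C(3,5) + C(5,5) = 7.
By inclusion–exclusion: 2002 − 644 + 7 = 1365.

1365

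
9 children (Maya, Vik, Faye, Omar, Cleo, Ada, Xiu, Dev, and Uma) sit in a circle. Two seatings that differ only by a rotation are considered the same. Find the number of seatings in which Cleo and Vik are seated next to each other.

Glue Cleo and Vik into a block (2 internal orders). Seating 8 units around a circle gives (7)! arrangements.
So 2 × (7)! = 2 × 5040 = 10080.

10080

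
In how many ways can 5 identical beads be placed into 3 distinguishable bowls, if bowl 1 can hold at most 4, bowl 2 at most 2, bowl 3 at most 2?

8

By stars and bars, unrestricted non-negative solutions to x_1+…+x_3 = 5 number C(5+2,2) = 21.
Subtract solutions that violate a single cap (substitute x_i' = x_i − (cap_i+1)): x_1 ≥ 5 gives C(2,2) = 1; x_2 ≥ 3 gives C(4,2) = 6; x_3 ≥ 3 gives C(4,2) = 6. Together 13.
No two caps can be exceeded simultaneously, so the pair terms are all 0.
By inclusion–exclusion the count is 21 − 13 + 0 = 8.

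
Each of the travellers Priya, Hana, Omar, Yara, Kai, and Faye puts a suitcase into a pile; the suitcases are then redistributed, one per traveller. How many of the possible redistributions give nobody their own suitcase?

265

Count assignments avoiding every fixed point. For any j of the 6 travellers fixed to their own suitcase, the other 6−j can be arranged in (6−j)! ways.
By inclusion–exclusion this is Σ_{j=0}^{6} (−1)^j C(6,j)·(6−j)!.
Computing: 720 − 720 + 360 − 120 + 30 − 6 + 1 = 265.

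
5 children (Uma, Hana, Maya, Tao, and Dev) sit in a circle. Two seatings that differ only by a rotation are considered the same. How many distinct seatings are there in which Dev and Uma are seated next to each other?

Glue Dev and Uma into a block (2 internal orders). Seating 4 units around a circle gives (3)! arrangements.
So 2 × (3)! = 2 × 6 = 12.

12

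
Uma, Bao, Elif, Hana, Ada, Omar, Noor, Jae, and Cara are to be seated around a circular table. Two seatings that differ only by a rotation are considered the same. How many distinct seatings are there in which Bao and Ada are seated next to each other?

Treat {Bao, Ada} as one unit (2 internal orders) and seat the resulting 8 units around the table: (7)! circular arrangements.
So 2 × (7)! = 2 × 5040 = 10080.

10080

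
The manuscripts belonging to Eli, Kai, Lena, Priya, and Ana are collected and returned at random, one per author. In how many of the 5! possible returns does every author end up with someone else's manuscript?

44

Count assignments avoiding every fixed point. For any j of the 5 authors fixed to their own manuscript, the other 5−j can be arranged in (5−j)! ways.
By inclusion–exclusion this is Σ_{j=0}^{5} (−1)^j C(5,j)·(5−j)!.
Computing: 120 − 120 + 60 − 20 + 5 − 1 = 44.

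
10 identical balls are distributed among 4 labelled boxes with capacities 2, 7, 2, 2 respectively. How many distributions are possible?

Ignoring the caps, the number of non-negative solutions to x_1+…+x_4 = 10 is C(13,3) = 286.
Subtract solutions that violate a single cap (substitute x_i' = x_i − (cap_i+1)): x_1 ≥ 3 gives C(10,3) = 120; x_2 ≥ 8 gives C(5,3) = 10; x_3 ≥ 3 gives C(10,3) = 120; x_4 ≥ 3 gives C(10,3) = 120. Together 370.
Add back pairs where two caps are both exceeded: 0 + 35 + 35 + 0 + 0 + 35 = 105.
Subtract triples: 0 + 0 + 4 + 0 = 4.
By inclusion–exclusion the count is 286 − 370 + 105 − 4 = 17.

17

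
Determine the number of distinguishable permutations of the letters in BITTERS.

The 7 letters of BITTERS have repeats: T appearing twice.
Dividing 7! = 5040 by 2! = 2 for the repeated letters gives 2520.

2520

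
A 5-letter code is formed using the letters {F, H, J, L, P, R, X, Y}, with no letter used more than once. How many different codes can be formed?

6720

This is a permutation of 5 out of 8: P(8,5) = 8!/3!.
That product is 8 × 7 × 6 × 5 × 4 = 6720.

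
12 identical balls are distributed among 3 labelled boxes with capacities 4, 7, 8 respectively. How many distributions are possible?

30

Ignoring the caps, the number of non-negative solutions to x_1+…+x_3 = 12 is C(14,2) = 91.
Subtract solutions that violate a single cap (substitute x_i' = x_i − (cap_i+1)): x_1 ≥ 5 gives C(9,2) = 36; x_2 ≥ 8 gives C(6,2) = 15; x_3 ≥ 9 gives C(5,2) = 10. Together 61.
No two caps can be exceeded simultaneously, so the pair terms are all 0.
By inclusion–exclusion the count is 91 − 61 + 0 = 30.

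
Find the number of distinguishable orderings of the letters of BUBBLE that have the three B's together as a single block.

Treat the 3 copies of B as a single block. The multiset to arrange is then {BBB, E, L, U}, 4 items in all.
All 4 items are distinct, so there are (4)! = 24 arrangements.

24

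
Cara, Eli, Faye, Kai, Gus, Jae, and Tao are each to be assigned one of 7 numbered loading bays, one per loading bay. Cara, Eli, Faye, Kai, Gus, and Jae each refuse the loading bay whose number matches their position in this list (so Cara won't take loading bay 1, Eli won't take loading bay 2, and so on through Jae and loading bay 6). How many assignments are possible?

Let Aᵢ (for 1 ≤ i ≤ 6) be the placements that put person i in their forbidden loading bay. Any j of these fix j positions, leaving (7−j)! ways to fill the rest, and there are C(6,j) ways to pick which j.
By inclusion–exclusion, the number of valid placements is Σ_{j=0}^{6} (−1)^j C(6,j)·(7−j)!.
Computing: 5040 − 4320 + 1800 − 480 + 90 − 12 + 1 = 2119.

2119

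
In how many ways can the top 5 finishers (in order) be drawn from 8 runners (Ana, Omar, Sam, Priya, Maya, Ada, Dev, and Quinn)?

6720

There are 8 choices for 1st place, 7 for 2nd, and so on down to 4 for position 5.
That gives 8 × 7 × 6 × 5 × 4 = 6720.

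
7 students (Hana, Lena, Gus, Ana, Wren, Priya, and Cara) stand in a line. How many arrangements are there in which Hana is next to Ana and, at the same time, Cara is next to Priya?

480

Treat {Hana,Ana} as one block (2 orders) and {Cara,Priya} as another (2 orders).
That leaves 5 units to arrange: 2 × 2 × 5! = 4 × 120 = 480.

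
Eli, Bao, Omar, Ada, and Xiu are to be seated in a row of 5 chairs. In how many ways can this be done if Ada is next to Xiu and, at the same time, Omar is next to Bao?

Treat {Ada,Xiu} as one block (2 orders) and {Omar,Bao} as another (2 orders).
That leaves 3 units to arrange: 2 × 2 × 3! = 4 × 6 = 24.

24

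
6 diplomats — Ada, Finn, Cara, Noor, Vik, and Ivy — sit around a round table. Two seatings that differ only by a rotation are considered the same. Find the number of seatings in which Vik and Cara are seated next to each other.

48

Glue Vik and Cara into a block (2 internal orders). Seating 5 units around a circle gives (4)! arrangements.
So 2 × (4)! = 2 × 24 = 48.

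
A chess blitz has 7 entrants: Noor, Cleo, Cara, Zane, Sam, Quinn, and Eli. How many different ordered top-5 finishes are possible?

This is an ordered selection of 5 from 7: P(7,5).
That gives 7 × 6 × 5 × 4 × 3 = 2520.

2520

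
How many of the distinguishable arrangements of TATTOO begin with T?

With the first slot taken by T, it remains to arrange the other 5 letters (ATTOO).
Those 5 letters have O appearing twice and T appearing twice, giving (5)!/(2!·2!) = 30.

30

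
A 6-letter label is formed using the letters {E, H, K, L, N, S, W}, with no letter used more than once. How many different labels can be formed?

This is a permutation of 6 out of 7: P(7,6) = 7!/1!.
7 × 6 × 5 × 4 × 3 × 2 = 5040.

5040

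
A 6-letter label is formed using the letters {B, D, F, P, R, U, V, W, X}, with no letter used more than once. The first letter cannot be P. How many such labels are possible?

53760

The first letter has 9−1 = 8 choices (anything except P).
The remaining 5 letters are filled from the other 8 symbols without repetition: 8 × 7 × 6 × 5 × 4 = 6720.
Total: 8 × 6720 = 53760.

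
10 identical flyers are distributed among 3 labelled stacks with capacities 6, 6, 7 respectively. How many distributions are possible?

40

Without the upper bounds there are C(12,2) = 66 ways to split 10 among 3 stacks.
Subtract solutions that violate a single cap (substitute x_i' = x_i − (cap_i+1)): x_1 ≥ 7 gives C(5,2) = 10; x_2 ≥ 7 gives C(5,2) = 10; x_3 ≥ 8 gives C(4,2) = 6. Together 26.
No two caps can be exceeded simultaneously, so the pair terms are all 0.
By inclusion–exclusion the count is 66 − 26 + 0 = 40.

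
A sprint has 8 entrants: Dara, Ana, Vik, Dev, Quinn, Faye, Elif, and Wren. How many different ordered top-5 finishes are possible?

This is an ordered selection of 5 from 8: P(8,5).
That gives 8 × 7 × 6 × 5 × 4 = 6720.

6720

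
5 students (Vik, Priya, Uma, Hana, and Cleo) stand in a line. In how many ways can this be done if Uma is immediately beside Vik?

48

Place the 3 others and the Uma-Vik pair as 4 objects in a line; the pair has 2 internal arrangements.
That gives 2 × 4! = 2 × 24 = 48.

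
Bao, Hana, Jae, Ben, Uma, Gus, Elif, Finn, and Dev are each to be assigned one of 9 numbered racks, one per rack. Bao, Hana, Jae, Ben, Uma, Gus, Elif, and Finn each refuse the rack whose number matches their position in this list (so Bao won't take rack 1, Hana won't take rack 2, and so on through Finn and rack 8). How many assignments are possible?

148329

Let Aᵢ (for 1 ≤ i ≤ 8) be the placements that put person i in their forbidden rack. Any j of these fix j positions, leaving (9−j)! ways to fill the rest, and there are C(8,j) ways to pick which j.
By inclusion–exclusion, the number of valid placements is Σ_{j=0}^{8} (−1)^j C(8,j)·(9−j)!.
Computing: 362880 − 322560 + 141120 − 40320 + 8400 − 1344 + 168 − 16 + 1 = 148329.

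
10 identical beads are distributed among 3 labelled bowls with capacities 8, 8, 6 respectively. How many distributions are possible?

By stars and bars, unrestricted non-negative solutions to x_1+…+x_3 = 10 number C(10+2,2) = 66.
Subtract solutions that violate a single cap (substitute x_i' = x_i − (cap_i+1)): x_1 ≥ 9 gives C(3,2) = 3; x_2 ≥ 9 gives C(3,2) = 3; x_3 ≥ 7 gives C(5,2) = 10. Together 16.
No two caps can be exceeded simultaneously, so the pair terms are all 0.
By inclusion–exclusion the count is 66 − 16 + 0 = 50.

50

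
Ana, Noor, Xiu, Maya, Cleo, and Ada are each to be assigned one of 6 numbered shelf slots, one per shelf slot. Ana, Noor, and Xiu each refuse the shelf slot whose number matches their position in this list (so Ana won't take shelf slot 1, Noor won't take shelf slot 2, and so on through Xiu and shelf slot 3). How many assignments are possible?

Let Aᵢ (for i ∈ {1, 2, 3}) be the placements that put person i in their forbidden shelf slot. Any j of these fix j positions, leaving (6−j)! ways to fill the rest, and there are C(3,j) ways to pick which j.
By inclusion–exclusion, the number of valid placements is Σ_{j=0}^{3} (−1)^j C(3,j)·(6−j)!.
Computing: 720 − 360 + 72 − 6 = 426.

426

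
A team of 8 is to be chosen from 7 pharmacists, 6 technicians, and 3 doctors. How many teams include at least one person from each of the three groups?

11529

With no constraint there are C(16,8) = 12870 possible selections.
Selections missing a whole group: no pharmacists → C(9,8) = 9; no technicians → C(10,8) = 45; no doctors → C(13,8) = 1287.
Add back selections omitting two groups (i.e. drawn from a single group): C(7,8) + C(6,8) + C(3,8) = 0.
By inclusion–exclusion: 12870 − 1341 + 0 = 11529.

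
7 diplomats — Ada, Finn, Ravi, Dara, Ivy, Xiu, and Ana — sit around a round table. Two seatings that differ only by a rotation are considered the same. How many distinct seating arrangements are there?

720

Seat Ada anywhere (absorbing the rotational symmetry), then permute the other 6: (6)! = 720.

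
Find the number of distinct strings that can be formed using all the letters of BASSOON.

1260

Letter multiplicities in BASSOON: A×1, B×1, N×1, O×2, S×2.
So there are 7! / (2!·2!) = 1260 distinguishable arrangements.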